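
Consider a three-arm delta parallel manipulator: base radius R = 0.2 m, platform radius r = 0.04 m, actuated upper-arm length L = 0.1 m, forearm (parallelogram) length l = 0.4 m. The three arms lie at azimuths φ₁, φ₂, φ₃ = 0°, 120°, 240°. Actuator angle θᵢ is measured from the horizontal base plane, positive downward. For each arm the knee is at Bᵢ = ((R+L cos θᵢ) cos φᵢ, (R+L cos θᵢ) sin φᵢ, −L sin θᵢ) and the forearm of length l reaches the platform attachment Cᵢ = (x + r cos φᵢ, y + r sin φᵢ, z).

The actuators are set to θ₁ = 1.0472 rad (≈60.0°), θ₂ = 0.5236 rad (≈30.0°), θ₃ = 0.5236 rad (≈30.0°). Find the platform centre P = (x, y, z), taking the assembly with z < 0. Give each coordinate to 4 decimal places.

arm 1 at φ=0.0°: ρ1 = 0.2100;  centre 1 = (0.2100, 0.0000, -0.0866)
arm 2 at φ=120.0°: ρ2 = 0.2466;  centre 2 = (-0.1233, 0.2136, -0.0500)
φ3=240.0°: virtual centre (-0.1233, -0.2136, -0.0500), radius l
|centre ₂|²−|centre ₁|² = 0.0117;  |centre ₃|²−|centre ₁|² = 0.0117
linear system: -0.6666x+0.4271y = 0.0117−0.0732z; -0.6666x+-0.4271y = 0.0117−0.0732z
Cramer: x(z) = -0.0176+0.1098z;  y(z) = 0.0000-0.0000z
sphere 1 gives Az²+Bz+C=0 with A=1.0121, B=0.1232, C=-0.1007;  B²−4AC=0.4229;  roots -0.3822, 0.2604;  negative root z = -0.3822
x = -0.0595, y = 0.0000

(-0.0595, 0.0000, -0.3822)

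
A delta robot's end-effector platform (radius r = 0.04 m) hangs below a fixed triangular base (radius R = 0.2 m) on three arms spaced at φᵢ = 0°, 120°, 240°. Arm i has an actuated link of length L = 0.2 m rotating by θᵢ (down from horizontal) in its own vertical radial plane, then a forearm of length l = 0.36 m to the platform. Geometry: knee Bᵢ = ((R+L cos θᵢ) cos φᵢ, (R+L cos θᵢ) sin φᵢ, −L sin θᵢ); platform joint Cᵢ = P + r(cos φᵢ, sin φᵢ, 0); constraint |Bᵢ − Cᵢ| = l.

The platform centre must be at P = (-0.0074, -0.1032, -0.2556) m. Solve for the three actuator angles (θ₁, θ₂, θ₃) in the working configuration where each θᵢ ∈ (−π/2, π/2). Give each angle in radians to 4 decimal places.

θ₁ = 0.6980, θ₂ = 1.0475, θ₃ = 0.0874

rotate P by −φ1: (-0.0074, -0.1032, -0.2556)
  A cos θ + B sin θ = C:  0.1674·cos θ + -0.2556·sin θ = -0.0360
  √(A²+B²)=0.3055;  θ1 = -0.9910+1.6889 ≈ 0.6980
φ2=120.0° → target in arm frame (-0.0857, 0.0580)
  e−x'=0.2457;  (l²−L²−(e−x')²−y'²−z²)/2L = -0.0986
  θ2 = atan2(B,A) + arccos(C/0.3545) = 1.0475
φ3=240.0° → target in arm frame (0.0931, 0.0452)
  e−x'=0.0669;  (l²−L²−(e−x')²−y'²−z²)/2L = 0.0444
  θ3 = atan2(B,A) + arccos(C/0.2642) = 0.0874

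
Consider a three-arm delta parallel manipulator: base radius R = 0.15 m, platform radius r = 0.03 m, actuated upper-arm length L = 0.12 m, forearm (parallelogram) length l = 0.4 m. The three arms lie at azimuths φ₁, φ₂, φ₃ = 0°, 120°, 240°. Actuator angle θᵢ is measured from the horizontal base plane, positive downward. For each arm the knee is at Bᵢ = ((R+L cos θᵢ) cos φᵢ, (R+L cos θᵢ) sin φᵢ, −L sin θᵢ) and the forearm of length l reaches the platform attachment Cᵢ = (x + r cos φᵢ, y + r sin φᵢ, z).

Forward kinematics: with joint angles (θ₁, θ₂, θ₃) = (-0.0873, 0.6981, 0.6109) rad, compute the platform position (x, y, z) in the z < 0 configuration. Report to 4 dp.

O1 = (0.2395·cos0.0°, 0.2395·sin0.0°, 0.0105) = (0.2395, 0.0000, 0.0105)
φ2=120.0°: virtual centre (-0.1060, 0.1835, -0.0771), radius l
φ3=240.0°: virtual centre (-0.1091, -0.1890, -0.0688), radius l
subtract pairs → two planes through P
[-0.6910 0.3671 -0.1752]·P = -0.0066;  [-0.6974 -0.3781 -0.1586]·P = -0.0051
Cramer: x(z) = 0.0085-0.2406z;  y(z) = -0.0021+0.0243z
into |P−O₁|² = l²: 1.0585z² + 0.0902z + -0.1065 = 0;  Δ = 0.4590;  z = -0.3626 or 0.2774 → z<0 root = -0.3626
x = 0.0957, y = -0.0109

(0.0957, -0.0109, -0.3626)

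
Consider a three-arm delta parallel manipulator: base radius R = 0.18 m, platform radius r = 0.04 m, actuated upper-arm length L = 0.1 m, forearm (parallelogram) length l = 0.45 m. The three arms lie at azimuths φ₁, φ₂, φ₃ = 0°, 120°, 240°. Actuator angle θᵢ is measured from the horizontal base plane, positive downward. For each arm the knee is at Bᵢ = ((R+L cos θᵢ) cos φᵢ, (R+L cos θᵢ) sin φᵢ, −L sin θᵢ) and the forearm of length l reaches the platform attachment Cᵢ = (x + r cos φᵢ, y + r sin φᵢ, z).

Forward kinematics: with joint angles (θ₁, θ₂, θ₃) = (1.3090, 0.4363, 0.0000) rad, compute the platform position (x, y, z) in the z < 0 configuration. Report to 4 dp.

centre 1 = (0.1659·cos0.0°, 0.1659·sin0.0°, -0.0966) = (0.1659, 0.0000, -0.0966)
arm 2 at φ=120.0°: (R−r)+L cos θ2 = 0.2306;  centre 2 = (-0.1153, 0.1997, -0.0423)
φ3=240.0°: virtual centre (-0.1200, -0.2078, 0.0000), radius l
subtract pairs → two planes through P
[-0.5624 0.3995 0.1087]·P = 0.0181;  [-0.5718 -0.4157 0.1932]·P = 0.0208
Cramer: x(z) = -0.0342+0.2647z;  y(z) = -0.0028+0.1006z
sphere 1 gives Az²+Bz+C=0 with A=1.0802, B=0.0867, C=-0.1531;  B²−4AC=0.6691;  roots -0.4187, 0.3385;  negative root z = -0.4187
x = -0.1451, y = -0.0450

(-0.1451, -0.0450, -0.4187)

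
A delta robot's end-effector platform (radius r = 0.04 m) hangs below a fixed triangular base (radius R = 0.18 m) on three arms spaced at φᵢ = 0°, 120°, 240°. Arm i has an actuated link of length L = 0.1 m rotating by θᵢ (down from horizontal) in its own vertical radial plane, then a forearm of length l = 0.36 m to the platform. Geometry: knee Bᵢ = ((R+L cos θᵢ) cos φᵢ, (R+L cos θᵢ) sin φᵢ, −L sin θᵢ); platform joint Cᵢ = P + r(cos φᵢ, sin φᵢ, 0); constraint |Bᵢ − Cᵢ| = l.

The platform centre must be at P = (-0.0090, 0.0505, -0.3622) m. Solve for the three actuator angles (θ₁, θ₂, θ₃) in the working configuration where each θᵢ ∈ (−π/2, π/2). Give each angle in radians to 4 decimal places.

θ₁ = 0.8727, θ₂ = 0.5234, θ₃ = 1.0471

rotate P by −φ1: (-0.0090, 0.0505, -0.3622)
  A=0.1490, B=-0.3622, C=(l²−L²−A²−y'²−z²)/(2L)=-0.1817
  γ=atan2(-0.3622,0.1490)=-1.1805;  ψ=arccos(-0.4639)=2.0532;  θ1=γ+ψ≈0.8727
arm 2 (φ=120.0°): x'=0.0482, y'=-0.0175
  A=0.0918, B=-0.3622, C=(l²−L²−A²−y'²−z²)/(2L)=-0.1016
  θ2 = atan2(B,A) + arccos(C/0.3736) = 0.5234
rotate P by −φ3: (-0.0392, -0.0330, -0.3622)
  A cos θ + B sin θ = C:  0.1792·cos θ + -0.3622·sin θ = -0.2240
  γ=atan2(-0.3622,0.1792)=-1.1113;  ψ=arccos(-0.5544)=2.1584;  θ3=γ+ψ≈1.0471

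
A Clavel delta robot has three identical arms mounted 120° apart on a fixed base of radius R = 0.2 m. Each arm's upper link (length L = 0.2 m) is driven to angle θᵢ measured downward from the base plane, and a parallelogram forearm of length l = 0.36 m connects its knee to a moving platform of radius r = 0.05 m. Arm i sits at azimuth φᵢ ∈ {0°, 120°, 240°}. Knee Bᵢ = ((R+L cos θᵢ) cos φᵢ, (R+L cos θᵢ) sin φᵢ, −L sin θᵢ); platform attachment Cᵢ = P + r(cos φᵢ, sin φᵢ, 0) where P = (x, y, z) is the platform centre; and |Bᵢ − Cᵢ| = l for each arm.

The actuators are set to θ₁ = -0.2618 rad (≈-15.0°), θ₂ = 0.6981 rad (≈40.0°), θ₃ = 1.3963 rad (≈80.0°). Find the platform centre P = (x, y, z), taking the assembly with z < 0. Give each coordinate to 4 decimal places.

(0.1520, 0.1015, -0.2358)

φ1=0.0°: virtual centre (0.3432, 0.0000, 0.0518), radius l
S2 = (0.3032·cos120.0°, 0.3032·sin120.0°, -0.1286) = (-0.1516, 0.2626, -0.1286)
S3 = (0.1847·cos240.0°, 0.1847·sin240.0°, -0.1970) = (-0.0924, -0.1600, -0.1970)
eliminate P² terms by subtracting sphere 1 from 2 and 3
[-0.9896 0.5252 -0.3606]·P = -0.0120;  [-0.8711 -0.3199 -0.4975]·P = -0.0475
Cramer: x(z) = 0.0372-0.4866z;  y(z) = 0.0473-0.2301z
sphere 1 gives Az²+Bz+C=0 with A=1.2897, B=0.1725, C=-0.0311;  B²−4AC=0.1900;  roots -0.2358, 0.1021;  negative root z = -0.2358
x = 0.1520, y = 0.1015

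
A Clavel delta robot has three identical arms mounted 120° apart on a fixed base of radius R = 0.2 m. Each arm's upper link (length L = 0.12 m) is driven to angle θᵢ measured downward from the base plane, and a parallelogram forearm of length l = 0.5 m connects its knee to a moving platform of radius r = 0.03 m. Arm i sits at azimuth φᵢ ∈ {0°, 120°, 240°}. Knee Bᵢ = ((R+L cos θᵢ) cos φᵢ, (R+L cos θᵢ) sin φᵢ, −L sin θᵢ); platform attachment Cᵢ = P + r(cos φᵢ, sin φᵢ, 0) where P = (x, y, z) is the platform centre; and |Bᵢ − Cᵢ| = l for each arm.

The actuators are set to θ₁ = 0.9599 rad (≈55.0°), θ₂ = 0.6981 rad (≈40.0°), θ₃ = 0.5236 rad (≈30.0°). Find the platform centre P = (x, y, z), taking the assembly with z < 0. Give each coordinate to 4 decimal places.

(-0.0531, -0.0223, -0.5036)

arm 1 at φ=0.0°: (R−r)+L cos θ1 = 0.2388;  S1 = (0.2388, 0.0000, -0.0983)
S2 = (0.2619·cos120.0°, 0.2619·sin120.0°, -0.0771) = (-0.1310, 0.2268, -0.0771)
S3 = (0.2739·cos240.0°, 0.2739·sin240.0°, -0.0600) = (-0.1370, -0.2372, -0.0600)
eliminate P² terms by subtracting sphere 1 from 2 and 3
plane₁₂: -0.7396x+0.4537y+0.0423z = 0.0079
det = 0.6919;  x = -0.0132+0.0792z,  y = -0.0042+0.0359z
sphere 1 gives Az²+Bz+C=0 with A=1.0076, B=0.1563, C=-0.1768;  B²−4AC=0.7370;  roots -0.5036, 0.3484;  negative root z = -0.5036
x = -0.0531, y = -0.0223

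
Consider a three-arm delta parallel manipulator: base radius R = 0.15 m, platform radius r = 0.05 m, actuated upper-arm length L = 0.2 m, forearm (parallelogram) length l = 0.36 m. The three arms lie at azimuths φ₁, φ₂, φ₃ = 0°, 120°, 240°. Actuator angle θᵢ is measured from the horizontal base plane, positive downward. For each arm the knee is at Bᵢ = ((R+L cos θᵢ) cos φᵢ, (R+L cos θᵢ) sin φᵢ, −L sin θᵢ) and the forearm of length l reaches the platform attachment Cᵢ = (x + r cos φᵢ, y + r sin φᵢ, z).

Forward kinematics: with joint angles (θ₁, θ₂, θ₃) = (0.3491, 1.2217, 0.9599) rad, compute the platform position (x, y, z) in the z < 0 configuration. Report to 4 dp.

φ1=0.0°: virtual centre (0.2879, 0.0000, -0.0684), radius l
arm 2 at φ=120.0°: e+L cos θ2 = 0.1684;  S2 = (-0.0842, 0.1458, -0.1879)
arm 3 at φ=240.0°: e+L cos θ3 = 0.2147;  S3 = (-0.1074, -0.1860, -0.1638)
|S₂|²−|S₁|² = -0.0239;  |S₃|²−|S₁|² = -0.0146
plane₁₂: -0.7443x+0.2917y+-0.2391z = -0.0239
det = 0.5074;  x = 0.0259+-0.2849z,  y = -0.0158+0.0925z
into |P−S₁|² = l²: 1.0897z² + 0.2832z + -0.0560 = 0;  Δ = 0.3244;  z = -0.3913 or 0.1314 → z<0 root = -0.3913
x = 0.1374, y = -0.0520

(0.1374, -0.0520, -0.3913)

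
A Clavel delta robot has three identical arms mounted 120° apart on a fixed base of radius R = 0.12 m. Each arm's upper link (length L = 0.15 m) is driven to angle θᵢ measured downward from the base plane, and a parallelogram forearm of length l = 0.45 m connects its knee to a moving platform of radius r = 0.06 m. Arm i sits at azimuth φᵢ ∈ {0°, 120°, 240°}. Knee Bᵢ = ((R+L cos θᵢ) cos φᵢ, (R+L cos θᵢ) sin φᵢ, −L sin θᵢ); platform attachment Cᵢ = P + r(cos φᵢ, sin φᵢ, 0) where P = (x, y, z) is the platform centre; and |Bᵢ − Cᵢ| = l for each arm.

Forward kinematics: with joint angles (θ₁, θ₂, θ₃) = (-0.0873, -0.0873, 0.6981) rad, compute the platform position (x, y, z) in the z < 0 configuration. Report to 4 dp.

arm 1 at φ=0.0°: (R−r)+L cos θ1 = 0.2094;  S1 = (0.2094, 0.0000, 0.0131)
arm 2 at φ=120.0°: (R−r)+L cos θ2 = 0.2094;  S2 = (-0.1047, 0.1814, 0.0131)
φ3=240.0°: virtual centre (-0.0875, -0.1515, -0.0964), radius l
|S₂|²−|S₁|² = 0.0000;  |S₃|²−|S₁|² = -0.0041
[-0.6283 0.3627 0.0000]·P = 0.0000;  [-0.5938 -0.3030 -0.2190]·P = -0.0041
Cramer: x(z) = 0.0037-0.1958z;  y(z) = 0.0064-0.3391z
sphere 1 gives Az²+Bz+C=0 with A=1.1533, B=0.0500, C=-0.1600;  B²−4AC=0.7405;  roots -0.3948, 0.3514;  negative root z = -0.3948
x = 0.0810, y = 0.1403

(0.0810, 0.1403, -0.3948)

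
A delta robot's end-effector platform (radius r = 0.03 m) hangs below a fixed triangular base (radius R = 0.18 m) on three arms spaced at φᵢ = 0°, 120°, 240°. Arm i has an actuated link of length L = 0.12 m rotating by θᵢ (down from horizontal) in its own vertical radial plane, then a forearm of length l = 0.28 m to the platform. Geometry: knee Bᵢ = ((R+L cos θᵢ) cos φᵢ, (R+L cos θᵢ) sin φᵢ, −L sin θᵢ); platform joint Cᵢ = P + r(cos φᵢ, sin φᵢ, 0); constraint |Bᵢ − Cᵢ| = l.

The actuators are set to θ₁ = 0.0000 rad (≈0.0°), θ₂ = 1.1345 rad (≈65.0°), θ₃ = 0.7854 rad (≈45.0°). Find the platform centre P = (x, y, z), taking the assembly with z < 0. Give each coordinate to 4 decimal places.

(0.0718, -0.0292, -0.1956)

arm 1 at φ=0.0°: (R−r)+L cos θ1 = 0.2700;  S1 = (0.2700, 0.0000, 0.0000)
φ2=120.0°: virtual centre (-0.1004, 0.1738, -0.1088), radius l
S3 = (0.2349·cos240.0°, 0.2349·sin240.0°, -0.0849) = (-0.1174, -0.2034, -0.0849)
|S₂|²−|S₁|² = -0.0208;  |S₃|²−|S₁|² = -0.0105
[-0.7407 0.3476 -0.2175]·P = -0.0208;  [-0.7749 -0.4068 -0.1697]·P = -0.0105
det = 0.5707;  x = 0.0212+-0.2584z,  y = -0.0145+0.0751z
into |P−S₁|² = l²: 1.0724z² + 0.1264z + -0.0163 = 0;  Δ = 0.0859;  z = -0.1956 or 0.0777 → z<0 root = -0.1956
x = 0.0718, y = -0.0292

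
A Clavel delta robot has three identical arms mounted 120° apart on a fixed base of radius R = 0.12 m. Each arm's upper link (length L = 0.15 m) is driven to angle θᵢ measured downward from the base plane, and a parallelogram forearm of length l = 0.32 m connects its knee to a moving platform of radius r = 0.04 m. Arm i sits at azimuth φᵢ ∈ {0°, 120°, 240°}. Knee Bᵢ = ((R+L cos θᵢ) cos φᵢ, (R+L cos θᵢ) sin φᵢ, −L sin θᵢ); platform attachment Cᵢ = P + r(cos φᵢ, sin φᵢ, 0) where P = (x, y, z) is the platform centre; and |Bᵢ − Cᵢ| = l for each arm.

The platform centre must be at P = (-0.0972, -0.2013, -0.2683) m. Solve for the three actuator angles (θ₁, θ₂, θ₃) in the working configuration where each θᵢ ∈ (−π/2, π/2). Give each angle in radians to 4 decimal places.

φ1=0.0° → target in arm frame (-0.0972, -0.2013)
  e−x'=0.1772;  (l²−L²−(e−x')²−y'²−z²)/2L = -0.2134
  θ1 = atan2(B,A) + arccos(C/0.3215) = 1.3092
rotate P by −φ2: (-0.1257, 0.1848, -0.2683)
  A cos θ + B sin θ = C:  0.2057·cos θ + -0.2683·sin θ = -0.2286
  √(A²+B²)=0.3381;  θ2 = -0.9166+2.3132 ≈ 1.3966
arm 3 (φ=240.0°): x'=0.2229, y'=0.0165
  A cos θ + B sin θ = C:  -0.1429·cos θ + -0.2683·sin θ = -0.0426
  γ=atan2(-0.2683,-0.1429)=-2.0603;  ψ=arccos(-0.1402)=1.7115;  θ3=γ+ψ≈-0.3488

θ₁ = 1.3092, θ₂ = 1.3966, θ₃ = -0.3488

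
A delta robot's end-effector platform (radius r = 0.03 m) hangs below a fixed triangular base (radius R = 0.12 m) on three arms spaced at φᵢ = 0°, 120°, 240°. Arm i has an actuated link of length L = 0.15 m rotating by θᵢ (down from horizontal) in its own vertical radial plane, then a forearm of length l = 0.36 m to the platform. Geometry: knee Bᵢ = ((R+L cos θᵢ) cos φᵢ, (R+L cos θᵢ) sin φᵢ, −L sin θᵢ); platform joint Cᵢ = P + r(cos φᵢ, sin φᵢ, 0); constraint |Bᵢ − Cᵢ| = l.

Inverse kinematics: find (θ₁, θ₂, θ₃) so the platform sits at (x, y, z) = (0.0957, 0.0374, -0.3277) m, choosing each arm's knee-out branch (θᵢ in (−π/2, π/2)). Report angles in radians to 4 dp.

rotate P by −φ1: (0.0957, 0.0374, -0.3277)
  A cos θ + B sin θ = C:  -0.0057·cos θ + -0.3277·sin θ = -0.0057
  θ1 = atan2(B,A) + arccos(C/0.3277) = 0.0001
φ2=120.0° → target in arm frame (-0.0155, -0.1016)
  A=0.1055, B=-0.3277, C=(l²−L²−A²−y'²−z²)/(2L)=-0.0724
  θ2 = atan2(B,A) + arccos(C/0.3443) = 0.5233
rotate P by −φ3: (-0.0802, 0.0642, -0.3277)
  A=0.1702, B=-0.3277, C=(l²−L²−A²−y'²−z²)/(2L)=-0.1113
  √(A²+B²)=0.3693;  θ3 = -1.0917+1.8769 ≈ 0.7853

θ₁ = 0.0001, θ₂ = 0.5233, θ₃ = 0.7853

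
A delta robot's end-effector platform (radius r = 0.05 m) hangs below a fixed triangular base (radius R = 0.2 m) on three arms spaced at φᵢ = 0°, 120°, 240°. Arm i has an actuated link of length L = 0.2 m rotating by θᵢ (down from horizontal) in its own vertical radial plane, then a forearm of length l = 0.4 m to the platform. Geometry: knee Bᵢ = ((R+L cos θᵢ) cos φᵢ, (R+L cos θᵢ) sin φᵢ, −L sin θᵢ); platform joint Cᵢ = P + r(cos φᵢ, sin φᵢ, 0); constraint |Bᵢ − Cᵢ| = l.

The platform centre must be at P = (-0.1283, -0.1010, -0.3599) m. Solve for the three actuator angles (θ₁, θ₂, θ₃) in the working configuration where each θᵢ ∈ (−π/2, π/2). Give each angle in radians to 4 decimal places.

arm 1 (φ=0.0°): x'=-0.1283, y'=-0.1010
  A=0.2783, B=-0.3599, C=(l²−L²−A²−y'²−z²)/(2L)=-0.2429
  γ=atan2(-0.3599,0.2783)=-0.9126;  ψ=arccos(-0.5340)=2.1341;  θ1=γ+ψ≈1.2216
rotate P by −φ2: (-0.0233, 0.1616, -0.3599)
  A=0.1733, B=-0.3599, C=(l²−L²−A²−y'²−z²)/(2L)=-0.1642
  √(A²+B²)=0.3995;  θ2 = -1.1220+1.9944 ≈ 0.8724
φ3=240.0° → target in arm frame (0.1516, -0.0606)
  A=-0.0016, B=-0.3599, C=(l²−L²−A²−y'²−z²)/(2L)=-0.0330
  θ3 = atan2(B,A) + arccos(C/0.3599) = 0.0874

θ₁ = 1.2216, θ₂ = 0.8724, θ₃ = 0.0874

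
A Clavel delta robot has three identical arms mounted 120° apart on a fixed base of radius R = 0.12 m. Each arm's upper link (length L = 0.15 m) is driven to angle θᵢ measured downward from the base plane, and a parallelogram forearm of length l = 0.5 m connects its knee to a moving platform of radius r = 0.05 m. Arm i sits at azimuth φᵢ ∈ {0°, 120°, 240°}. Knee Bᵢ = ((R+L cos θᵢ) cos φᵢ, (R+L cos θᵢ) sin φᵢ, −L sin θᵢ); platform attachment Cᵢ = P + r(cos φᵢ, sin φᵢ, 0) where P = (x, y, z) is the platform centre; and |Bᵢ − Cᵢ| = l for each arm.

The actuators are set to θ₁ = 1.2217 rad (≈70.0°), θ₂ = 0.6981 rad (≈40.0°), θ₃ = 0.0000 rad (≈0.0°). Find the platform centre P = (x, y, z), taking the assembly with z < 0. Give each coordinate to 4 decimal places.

arm 1 at φ=0.0°: ρ1 = 0.1213;  S1 = (0.1213, 0.0000, -0.1410)
arm 2 at φ=120.0°: ρ2 = 0.1849;  S2 = (-0.0925, 0.1601, -0.0964)
S3 = (0.2200·cos240.0°, 0.2200·sin240.0°, 0.0000) = (-0.1100, -0.1905, 0.0000)
eliminate P² terms by subtracting sphere 1 from 2 and 3
[-0.4275 0.3203 0.0891]·P = 0.0089;  [-0.4626 -0.3811 0.2819]·P = 0.0138
det = 0.3111;  x = -0.0251+0.3994z,  y = -0.0057+0.2550z
quadratic in z: (1.2245)z²+(0.1620)z+(-0.2087)=0, √Δ=1.0238 → z ∈ {-0.4842, 0.3519}; z = -0.4842 (taking z<0)
x = -0.2185, y = -0.1292

(-0.2185, -0.1292, -0.4842)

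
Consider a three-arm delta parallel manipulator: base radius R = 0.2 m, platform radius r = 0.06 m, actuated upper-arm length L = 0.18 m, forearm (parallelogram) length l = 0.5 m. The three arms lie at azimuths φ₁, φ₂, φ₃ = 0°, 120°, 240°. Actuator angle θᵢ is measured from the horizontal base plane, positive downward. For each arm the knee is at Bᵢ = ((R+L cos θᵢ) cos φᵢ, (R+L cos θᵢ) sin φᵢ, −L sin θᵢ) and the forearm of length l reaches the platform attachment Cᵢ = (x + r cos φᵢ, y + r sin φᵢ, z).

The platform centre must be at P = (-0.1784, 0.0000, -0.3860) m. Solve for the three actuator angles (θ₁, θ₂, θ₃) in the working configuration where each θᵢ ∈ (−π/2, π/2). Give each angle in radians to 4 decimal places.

φ1=0.0° → target in arm frame (-0.1784, 0.0000)
  e−x'=0.3184;  (l²−L²−(e−x')²−y'²−z²)/2L = -0.0910
  θ1 = atan2(B,A) + arccos(C/0.5004) = 0.8727
arm 2 (φ=120.0°): x'=0.0892, y'=0.1545
  A=0.0508, B=-0.3860, C=(l²−L²−A²−y'²−z²)/(2L)=0.1171
  γ=atan2(-0.3860,0.0508)=-1.4399;  ψ=arccos(0.3008)=1.2653;  θ2=γ+ψ≈-0.1746
φ3=240.0° → target in arm frame (0.0892, -0.1545)
  A=0.0508, B=-0.3860, C=(l²−L²−A²−y'²−z²)/(2L)=0.1171
  γ=atan2(-0.3860,0.0508)=-1.4399;  ψ=arccos(0.3008)=1.2653;  θ3=γ+ψ≈-0.1746

θ₁ = 0.8727, θ₂ = -0.1746, θ₃ = -0.1746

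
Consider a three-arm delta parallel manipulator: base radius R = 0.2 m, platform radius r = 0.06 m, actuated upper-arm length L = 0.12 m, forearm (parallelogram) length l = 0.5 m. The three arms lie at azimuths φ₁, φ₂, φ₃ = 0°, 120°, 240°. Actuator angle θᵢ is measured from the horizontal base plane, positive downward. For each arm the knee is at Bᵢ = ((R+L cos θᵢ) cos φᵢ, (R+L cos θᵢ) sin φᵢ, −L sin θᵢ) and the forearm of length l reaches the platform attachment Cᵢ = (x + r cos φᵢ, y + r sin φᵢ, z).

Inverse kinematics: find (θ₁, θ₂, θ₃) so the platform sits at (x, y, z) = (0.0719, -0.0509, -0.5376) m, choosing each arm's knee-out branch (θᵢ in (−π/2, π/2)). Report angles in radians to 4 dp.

φ1=0.0° → target in arm frame (0.0719, -0.0509)
  A cos θ + B sin θ = C:  0.0681·cos θ + -0.5376·sin θ = -0.2527
  √(A²+B²)=0.5419;  θ1 = -1.4448+2.0559 ≈ 0.6111
arm 2 (φ=120.0°): x'=-0.0800, y'=-0.0368
  A=0.2200, B=-0.5376, C=(l²−L²−A²−y'²−z²)/(2L)=-0.4299
  γ=atan2(-0.5376,0.2200)=-1.1823;  ψ=arccos(-0.7401)=2.4041;  θ2=γ+ψ≈1.2217
rotate P by −φ3: (0.0081, 0.0877, -0.5376)
  A=0.1319, B=-0.5376, C=(l²−L²−A²−y'²−z²)/(2L)=-0.3271
  θ3 = atan2(B,A) + arccos(C/0.5535) = 0.8727

θ₁ = 0.6111, θ₂ = 1.2217, θ₃ = 0.8727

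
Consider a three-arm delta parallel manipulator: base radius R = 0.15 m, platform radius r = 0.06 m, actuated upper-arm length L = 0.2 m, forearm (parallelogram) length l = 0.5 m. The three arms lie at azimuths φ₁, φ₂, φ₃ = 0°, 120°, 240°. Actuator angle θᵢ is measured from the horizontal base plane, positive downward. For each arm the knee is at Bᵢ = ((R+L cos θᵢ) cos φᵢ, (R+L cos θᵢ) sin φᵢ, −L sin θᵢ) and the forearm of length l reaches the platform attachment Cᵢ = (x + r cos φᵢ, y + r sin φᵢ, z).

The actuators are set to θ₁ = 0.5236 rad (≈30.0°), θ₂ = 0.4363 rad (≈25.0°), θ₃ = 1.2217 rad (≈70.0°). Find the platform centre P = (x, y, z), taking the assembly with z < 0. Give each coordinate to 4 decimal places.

(0.0882, 0.1877, -0.5291)

O1 = (0.2632·cos0.0°, 0.2632·sin0.0°, -0.1000) = (0.2632, 0.0000, -0.1000)
arm 2 at φ=120.0°: (R−r)+L cos θ2 = 0.2713;  O2 = (-0.1356, 0.2349, -0.0845)
arm 3 at φ=240.0°: (R−r)+L cos θ3 = 0.1584;  O3 = (-0.0792, -0.1372, -0.1879)
|O₂|²−|O₁|² = 0.0015;  |O₃|²−|O₁|² = -0.0189
plane₁₂: -0.7977x+0.4698y+0.0310z = 0.0015
Cramer: x(z) = 0.0157-0.1371z;  y(z) = 0.0297-0.2987z
into |P−O₁|² = l²: 1.1080z² + 0.2502z + -0.1778 = 0;  Δ = 0.8508;  z = -0.5291 or 0.3033 → z<0 root = -0.5291
x = 0.0882, y = 0.1877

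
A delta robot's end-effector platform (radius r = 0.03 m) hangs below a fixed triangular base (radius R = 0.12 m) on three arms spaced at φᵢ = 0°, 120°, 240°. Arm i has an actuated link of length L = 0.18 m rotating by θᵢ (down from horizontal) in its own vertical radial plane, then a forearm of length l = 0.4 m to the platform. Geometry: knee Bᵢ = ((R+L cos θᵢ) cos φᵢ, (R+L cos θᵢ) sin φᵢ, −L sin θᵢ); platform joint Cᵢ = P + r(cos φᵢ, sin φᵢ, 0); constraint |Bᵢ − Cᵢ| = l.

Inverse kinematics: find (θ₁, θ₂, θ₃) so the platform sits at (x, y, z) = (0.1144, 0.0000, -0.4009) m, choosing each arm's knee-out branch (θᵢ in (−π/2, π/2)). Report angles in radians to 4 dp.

arm 1 (φ=0.0°): x'=0.1144, y'=0.0000
  e−x'=-0.0244;  (l²−L²−(e−x')²−y'²−z²)/2L = -0.0937
  θ1 = atan2(B,A) + arccos(C/0.4016) = 0.1746
arm 2 (φ=120.0°): x'=-0.0572, y'=-0.0991
  e−x'=0.1472;  (l²−L²−(e−x')²−y'²−z²)/2L = -0.1795
  √(A²+B²)=0.4271;  θ2 = -1.2189+2.0045 ≈ 0.7856
rotate P by −φ3: (-0.0572, 0.0991, -0.4009)
  A cos θ + B sin θ = C:  0.1472·cos θ + -0.4009·sin θ = -0.1795
  γ=atan2(-0.4009,0.1472)=-1.2189;  ψ=arccos(-0.4202)=2.0045;  θ3=γ+ψ≈0.7856

θ₁ = 0.1746, θ₂ = 0.7856, θ₃ = 0.7856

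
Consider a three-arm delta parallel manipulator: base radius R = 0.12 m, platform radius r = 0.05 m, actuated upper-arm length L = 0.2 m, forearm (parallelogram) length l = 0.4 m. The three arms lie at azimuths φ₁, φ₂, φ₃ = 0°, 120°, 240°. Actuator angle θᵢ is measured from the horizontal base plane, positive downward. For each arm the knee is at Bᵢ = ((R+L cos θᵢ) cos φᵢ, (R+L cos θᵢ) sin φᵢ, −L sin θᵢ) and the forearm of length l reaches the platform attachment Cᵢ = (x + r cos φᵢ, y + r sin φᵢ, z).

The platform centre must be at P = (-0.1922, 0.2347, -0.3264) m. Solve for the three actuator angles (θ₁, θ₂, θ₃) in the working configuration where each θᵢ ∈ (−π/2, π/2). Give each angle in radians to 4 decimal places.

φ1=0.0° → target in arm frame (-0.1922, 0.2347)
  A=0.2622, B=-0.3264, C=(l²−L²−A²−y'²−z²)/(2L)=-0.2759
  √(A²+B²)=0.4187;  θ1 = -0.8940+2.2903 ≈ 1.3963
arm 2 (φ=120.0°): x'=0.2994, y'=0.0491
  A=-0.2294, B=-0.3264, C=(l²−L²−A²−y'²−z²)/(2L)=-0.1039
  θ2 = atan2(B,A) + arccos(C/0.3989) = -0.3491
rotate P by −φ3: (-0.1072, -0.2838, -0.3264)
  A cos θ + B sin θ = C:  0.1772·cos θ + -0.3264·sin θ = -0.2462
  √(A²+B²)=0.3714;  θ3 = -1.0735+2.2954 ≈ 1.2219

θ₁ = 1.3963, θ₂ = -0.3491, θ₃ = 1.2219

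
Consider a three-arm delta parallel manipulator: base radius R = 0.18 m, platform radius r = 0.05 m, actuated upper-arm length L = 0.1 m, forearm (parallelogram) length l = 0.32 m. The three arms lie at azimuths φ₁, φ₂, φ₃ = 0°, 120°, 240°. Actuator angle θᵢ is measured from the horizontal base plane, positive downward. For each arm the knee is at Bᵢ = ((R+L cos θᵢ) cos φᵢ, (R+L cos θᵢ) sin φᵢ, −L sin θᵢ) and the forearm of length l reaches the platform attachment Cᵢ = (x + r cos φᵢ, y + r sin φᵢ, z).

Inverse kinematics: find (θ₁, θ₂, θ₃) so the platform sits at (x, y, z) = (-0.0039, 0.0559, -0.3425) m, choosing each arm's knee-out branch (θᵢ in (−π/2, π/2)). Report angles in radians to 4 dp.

θ₁ = 1.0477, θ₂ = 0.6985, θ₃ = 1.3089

φ1=0.0° → target in arm frame (-0.0039, 0.0559)
  A cos θ + B sin θ = C:  0.1339·cos θ + -0.3425·sin θ = -0.2298
  √(A²+B²)=0.3677;  θ1 = -1.1981+2.2458 ≈ 1.0477
rotate P by −φ2: (0.0504, -0.0246, -0.3425)
  A cos θ + B sin θ = C:  0.0796·cos θ + -0.3425·sin θ = -0.1593
  γ=atan2(-0.3425,0.0796)=-1.3423;  ψ=arccos(-0.4529)=2.0408;  θ2=γ+ψ≈0.6985
rotate P by −φ3: (-0.0465, -0.0313, -0.3425)
  A cos θ + B sin θ = C:  0.1765·cos θ + -0.3425·sin θ = -0.2851
  γ=atan2(-0.3425,0.1765)=-1.0951;  ψ=arccos(-0.7401)=2.4039;  θ3=γ+ψ≈1.3089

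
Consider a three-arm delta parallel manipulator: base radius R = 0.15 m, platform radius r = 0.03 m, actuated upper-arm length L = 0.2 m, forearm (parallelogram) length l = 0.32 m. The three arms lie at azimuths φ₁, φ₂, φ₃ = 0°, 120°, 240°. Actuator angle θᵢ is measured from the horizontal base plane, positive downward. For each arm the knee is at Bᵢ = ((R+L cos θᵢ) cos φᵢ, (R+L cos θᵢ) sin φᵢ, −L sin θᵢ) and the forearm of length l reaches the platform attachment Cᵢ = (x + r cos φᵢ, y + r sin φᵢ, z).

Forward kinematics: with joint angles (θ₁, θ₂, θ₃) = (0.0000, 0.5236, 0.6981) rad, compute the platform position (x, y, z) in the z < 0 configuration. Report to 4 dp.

centre 1 = (0.3200·cos0.0°, 0.3200·sin0.0°, 0.0000) = (0.3200, 0.0000, 0.0000)
φ2=120.0°: virtual centre (-0.1466, 0.2539, -0.1000), radius l
arm 3 at φ=240.0°: e+L cos θ3 = 0.2732;  centre 3 = (-0.1366, -0.2366, -0.1286)
eliminate P² terms by subtracting sphere 1 from 2 and 3
[-0.9332 0.5078 -0.2000]·P = -0.0064;  [-0.9132 -0.4732 -0.2571]·P = -0.0112
det = 0.9054;  x = 0.0097+-0.2488z,  y = 0.0051+-0.0633z
quadratic in z: (1.0659)z²+(0.1538)z+(-0.0061)=0, √Δ=0.2225 → z ∈ {-0.1765, 0.0322}; z = -0.1765 (taking z<0)
x = 0.0536, y = 0.0163

(0.0536, 0.0163, -0.1765)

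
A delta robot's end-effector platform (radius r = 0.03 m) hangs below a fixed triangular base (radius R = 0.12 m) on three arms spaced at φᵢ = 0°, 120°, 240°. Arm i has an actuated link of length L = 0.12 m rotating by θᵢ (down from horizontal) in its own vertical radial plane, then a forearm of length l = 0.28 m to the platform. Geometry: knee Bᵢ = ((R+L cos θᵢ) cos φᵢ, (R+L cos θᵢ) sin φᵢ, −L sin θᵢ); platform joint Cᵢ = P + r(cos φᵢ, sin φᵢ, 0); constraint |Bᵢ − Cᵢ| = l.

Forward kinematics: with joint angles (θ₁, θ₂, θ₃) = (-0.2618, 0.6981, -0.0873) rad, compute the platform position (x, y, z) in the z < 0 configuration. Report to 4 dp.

(0.0458, -0.0586, -0.1911)

φ1=0.0°: virtual centre (0.2059, 0.0000, 0.0311), radius l
S2 = (0.1819·cos120.0°, 0.1819·sin120.0°, -0.0771) = (-0.0910, 0.1576, -0.0771)
S3 = (0.2095·cos240.0°, 0.2095·sin240.0°, 0.0105) = (-0.1048, -0.1815, 0.0105)
eliminate P² terms by subtracting sphere 1 from 2 and 3
[-0.5937 0.3151 -0.2164]·P = -0.0043;  [-0.6214 -0.3629 -0.0412]·P = 0.0007
det = 0.4113;  x = 0.0033+-0.2225z,  y = -0.0075+0.2674z
sphere 1 gives Az²+Bz+C=0 with A=1.1210, B=0.0240, C=-0.0363;  B²−4AC=0.1635;  roots -0.1911, 0.1696;  negative root z = -0.1911
x = 0.0458, y = -0.0586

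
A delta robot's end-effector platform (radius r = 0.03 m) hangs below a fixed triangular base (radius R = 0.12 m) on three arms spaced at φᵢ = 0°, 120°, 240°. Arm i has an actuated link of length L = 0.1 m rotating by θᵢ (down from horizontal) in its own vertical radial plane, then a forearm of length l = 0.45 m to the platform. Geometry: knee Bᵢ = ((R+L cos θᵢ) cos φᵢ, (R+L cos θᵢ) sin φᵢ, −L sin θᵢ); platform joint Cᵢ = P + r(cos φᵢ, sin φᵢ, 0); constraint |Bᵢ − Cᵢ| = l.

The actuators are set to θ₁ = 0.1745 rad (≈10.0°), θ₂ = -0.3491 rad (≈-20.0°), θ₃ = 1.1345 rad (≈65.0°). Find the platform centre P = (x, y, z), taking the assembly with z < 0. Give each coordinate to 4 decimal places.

(0.0429, 0.2003, -0.3931)

O1 = (0.1885·cos0.0°, 0.1885·sin0.0°, -0.0174) = (0.1885, 0.0000, -0.0174)
arm 2 at φ=120.0°: (R−r)+L cos θ2 = 0.1840;  O2 = (-0.0920, 0.1593, 0.0342)
arm 3 at φ=240.0°: (R−r)+L cos θ3 = 0.1323;  O3 = (-0.0661, -0.1145, -0.0906)
|O₂|²−|O₁|² = -0.0008;  |O₃|²−|O₁|² = -0.0101
plane₁₂: -0.5609x+0.3186y+0.1031z = -0.0008
det = 0.2908;  x = 0.0117+-0.0793z,  y = 0.0181+-0.4633z
quadratic in z: (1.2210)z²+(0.0460)z+(-0.1706)=0, √Δ=0.9140 → z ∈ {-0.3931, 0.3555}; z = -0.3931 (taking z<0)
x = 0.0429, y = 0.2003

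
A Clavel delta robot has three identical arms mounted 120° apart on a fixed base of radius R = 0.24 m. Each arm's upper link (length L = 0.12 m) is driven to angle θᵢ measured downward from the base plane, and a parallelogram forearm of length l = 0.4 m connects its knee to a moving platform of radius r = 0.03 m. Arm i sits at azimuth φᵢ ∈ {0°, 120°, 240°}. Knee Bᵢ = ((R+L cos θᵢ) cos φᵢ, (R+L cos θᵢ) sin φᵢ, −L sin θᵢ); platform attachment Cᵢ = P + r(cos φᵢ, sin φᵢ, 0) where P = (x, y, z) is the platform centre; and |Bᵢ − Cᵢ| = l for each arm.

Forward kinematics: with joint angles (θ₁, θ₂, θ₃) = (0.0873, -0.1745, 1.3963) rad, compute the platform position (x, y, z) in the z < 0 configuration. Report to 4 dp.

(0.0560, 0.1264, -0.2735)

φ1=0.0°: virtual centre (0.3295, 0.0000, -0.0105), radius l
arm 2 at φ=120.0°: ρ2 = 0.3282;  S2 = (-0.1641, 0.2842, 0.0208)
φ3=240.0°: virtual centre (-0.1154, -0.1999, -0.1182), radius l
subtract pairs → two planes through P
[-0.9873 0.5684 0.0626]·P = -0.0006;  [-0.8899 -0.3998 -0.2154]·P = -0.0415
det = 0.9006;  x = 0.0264+-0.1082z,  y = 0.0449+-0.2980z
sphere 1 gives Az²+Bz+C=0 with A=1.1005, B=0.0598, C=-0.0660;  B²−4AC=0.2941;  roots -0.2735, 0.2192;  negative root z = -0.2735
x = 0.0560, y = 0.1264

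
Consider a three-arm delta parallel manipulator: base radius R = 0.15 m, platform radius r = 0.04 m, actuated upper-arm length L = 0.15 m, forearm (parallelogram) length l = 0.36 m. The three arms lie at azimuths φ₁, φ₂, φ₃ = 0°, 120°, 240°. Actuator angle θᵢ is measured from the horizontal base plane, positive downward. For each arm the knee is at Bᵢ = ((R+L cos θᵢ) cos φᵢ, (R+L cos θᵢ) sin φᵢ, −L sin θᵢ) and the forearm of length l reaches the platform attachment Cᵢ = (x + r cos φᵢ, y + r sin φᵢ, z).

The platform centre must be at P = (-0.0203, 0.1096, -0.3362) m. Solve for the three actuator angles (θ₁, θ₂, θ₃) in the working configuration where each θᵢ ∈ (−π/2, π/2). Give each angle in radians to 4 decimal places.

θ₁ = 0.6985, θ₂ = 0.0875, θ₃ = 0.9599

rotate P by −φ1: (-0.0203, 0.1096, -0.3362)
  A=0.1303, B=-0.3362, C=(l²−L²−A²−y'²−z²)/(2L)=-0.1164
  θ1 = atan2(B,A) + arccos(C/0.3606) = 0.6985
arm 2 (φ=120.0°): x'=0.1051, y'=-0.0372
  e−x'=0.0049;  (l²−L²−(e−x')²−y'²−z²)/2L = -0.0245
  θ2 = atan2(B,A) + arccos(C/0.3362) = 0.0875
φ3=240.0° → target in arm frame (-0.0848, -0.0724)
  e−x'=0.1948;  (l²−L²−(e−x')²−y'²−z²)/2L = -0.1637
  √(A²+B²)=0.3885;  θ3 = -1.0457+2.0056 ≈ 0.9599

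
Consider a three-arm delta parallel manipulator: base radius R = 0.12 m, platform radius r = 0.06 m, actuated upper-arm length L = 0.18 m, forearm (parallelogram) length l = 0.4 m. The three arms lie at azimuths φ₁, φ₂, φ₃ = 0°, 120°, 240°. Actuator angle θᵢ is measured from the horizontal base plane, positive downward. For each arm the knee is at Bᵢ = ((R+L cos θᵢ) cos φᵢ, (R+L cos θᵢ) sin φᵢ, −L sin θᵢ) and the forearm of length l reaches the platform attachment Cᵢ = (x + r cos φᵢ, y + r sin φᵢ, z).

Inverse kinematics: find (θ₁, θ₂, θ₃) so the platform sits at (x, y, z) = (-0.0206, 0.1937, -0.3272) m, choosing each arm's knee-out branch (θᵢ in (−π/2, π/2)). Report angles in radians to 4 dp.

θ₁ = 0.4363, θ₂ = -0.3491, θ₃ = 0.8725

rotate P by −φ1: (-0.0206, 0.1937, -0.3272)
  A=0.0806, B=-0.3272, C=(l²−L²−A²−y'²−z²)/(2L)=-0.0652
  θ1 = atan2(B,A) + arccos(C/0.3370) = 0.4363
φ2=120.0° → target in arm frame (0.1780, -0.0790)
  A cos θ + B sin θ = C:  -0.1180·cos θ + -0.3272·sin θ = 0.0010
  √(A²+B²)=0.3478;  θ2 = -1.9170+1.5679 ≈ -0.3491
arm 3 (φ=240.0°): x'=-0.1574, y'=-0.1147
  A cos θ + B sin θ = C:  0.2174·cos θ + -0.3272·sin θ = -0.1108
  θ3 = atan2(B,A) + arccos(C/0.3929) = 0.8725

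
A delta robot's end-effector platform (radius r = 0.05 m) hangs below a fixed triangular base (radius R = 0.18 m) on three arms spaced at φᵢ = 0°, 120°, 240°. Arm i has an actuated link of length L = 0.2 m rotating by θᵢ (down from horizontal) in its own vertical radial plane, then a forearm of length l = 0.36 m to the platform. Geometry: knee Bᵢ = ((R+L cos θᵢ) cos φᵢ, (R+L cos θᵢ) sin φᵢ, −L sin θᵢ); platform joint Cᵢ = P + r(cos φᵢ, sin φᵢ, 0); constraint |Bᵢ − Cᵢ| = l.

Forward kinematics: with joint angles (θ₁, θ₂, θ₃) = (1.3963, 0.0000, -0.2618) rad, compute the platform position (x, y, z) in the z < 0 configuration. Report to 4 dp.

φ1=0.0°: virtual centre (0.1647, 0.0000, -0.1970), radius l
φ2=120.0°: virtual centre (-0.1650, 0.2858, 0.0000), radius l
centre 3 = (0.3232·cos240.0°, 0.3232·sin240.0°, 0.0518) = (-0.1616, -0.2799, 0.0518)
eliminate P² terms by subtracting sphere 1 from 2 and 3
plane₁₂: -0.6594x+0.5716y+0.3939z = 0.0430
det = 0.7422;  x = -0.0641+0.6802z,  y = 0.0012+0.0956z
sphere 1 gives Az²+Bz+C=0 with A=1.4718, B=0.0828, C=-0.0384;  B²−4AC=0.2331;  roots -0.1921, 0.1359;  negative root z = -0.1921
x = -0.1948, y = -0.0172

(-0.1948, -0.0172, -0.1921)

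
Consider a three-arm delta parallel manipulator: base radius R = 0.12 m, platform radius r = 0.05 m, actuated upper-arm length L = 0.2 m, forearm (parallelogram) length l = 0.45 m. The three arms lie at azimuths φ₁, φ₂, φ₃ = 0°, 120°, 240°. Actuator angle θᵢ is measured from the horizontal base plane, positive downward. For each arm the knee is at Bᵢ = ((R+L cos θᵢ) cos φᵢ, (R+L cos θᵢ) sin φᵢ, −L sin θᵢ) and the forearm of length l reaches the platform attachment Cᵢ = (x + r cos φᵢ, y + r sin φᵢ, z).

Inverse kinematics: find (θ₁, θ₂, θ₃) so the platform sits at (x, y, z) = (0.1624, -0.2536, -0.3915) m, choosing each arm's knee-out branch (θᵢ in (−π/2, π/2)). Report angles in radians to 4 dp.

arm 1 (φ=0.0°): x'=0.1624, y'=-0.2536
  e−x'=-0.0924;  (l²−L²−(e−x')²−y'²−z²)/2L = -0.1591
  √(A²+B²)=0.4023;  θ1 = -1.8026+1.9773 ≈ 0.1747
arm 2 (φ=120.0°): x'=-0.3008, y'=-0.0138
  A cos θ + B sin θ = C:  0.3708·cos θ + -0.3915·sin θ = -0.3212
  √(A²+B²)=0.5392;  θ2 = -0.8125+2.2088 ≈ 1.3963
φ3=240.0° → target in arm frame (0.1384, 0.2674)
  e−x'=-0.0684;  (l²−L²−(e−x')²−y'²−z²)/2L = -0.1674
  √(A²+B²)=0.3974;  θ3 = -1.7438+2.0057 ≈ 0.2619

θ₁ = 0.1747, θ₂ = 1.3963, θ₃ = 0.2619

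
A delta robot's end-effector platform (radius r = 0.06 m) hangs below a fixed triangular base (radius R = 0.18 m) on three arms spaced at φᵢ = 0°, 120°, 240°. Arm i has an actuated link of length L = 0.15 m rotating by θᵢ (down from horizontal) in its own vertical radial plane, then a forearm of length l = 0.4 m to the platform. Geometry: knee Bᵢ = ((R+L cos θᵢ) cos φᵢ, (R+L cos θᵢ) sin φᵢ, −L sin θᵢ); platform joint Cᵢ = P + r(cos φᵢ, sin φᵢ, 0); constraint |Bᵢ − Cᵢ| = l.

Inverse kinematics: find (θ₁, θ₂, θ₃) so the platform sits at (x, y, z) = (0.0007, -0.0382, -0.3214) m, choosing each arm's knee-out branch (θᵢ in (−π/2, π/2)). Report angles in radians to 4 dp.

θ₁ = 0.1745, θ₂ = 0.3487, θ₃ = -0.0002

rotate P by −φ1: (0.0007, -0.0382, -0.3214)
  A cos θ + B sin θ = C:  0.1193·cos θ + -0.3214·sin θ = 0.0617
  √(A²+B²)=0.3428;  θ1 = -1.2154+1.3898 ≈ 0.1745
rotate P by −φ2: (-0.0334, 0.0185, -0.3214)
  A=0.1534, B=-0.3214, C=(l²−L²−A²−y'²−z²)/(2L)=0.0344
  γ=atan2(-0.3214,0.1534)=-1.1254;  ψ=arccos(0.0966)=1.4741;  θ2=γ+ψ≈0.3487
rotate P by −φ3: (0.0327, 0.0197, -0.3214)
  A=0.0873, B=-0.3214, C=(l²−L²−A²−y'²−z²)/(2L)=0.0873
  γ=atan2(-0.3214,0.0873)=-1.3057;  ψ=arccos(0.2622)=1.3055;  θ3=γ+ψ≈-0.0002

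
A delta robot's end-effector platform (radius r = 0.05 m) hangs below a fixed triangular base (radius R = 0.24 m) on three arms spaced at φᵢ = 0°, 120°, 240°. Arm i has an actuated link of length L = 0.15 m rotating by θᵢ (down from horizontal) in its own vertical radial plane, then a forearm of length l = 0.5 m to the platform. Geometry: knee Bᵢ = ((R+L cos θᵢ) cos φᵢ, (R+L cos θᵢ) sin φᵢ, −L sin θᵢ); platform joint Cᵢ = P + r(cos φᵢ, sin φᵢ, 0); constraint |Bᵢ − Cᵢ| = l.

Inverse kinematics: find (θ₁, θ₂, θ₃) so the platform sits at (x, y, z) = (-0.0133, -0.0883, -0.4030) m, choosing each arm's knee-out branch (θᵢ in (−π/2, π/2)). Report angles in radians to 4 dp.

θ₁ = 0.3491, θ₂ = 0.6110, θ₃ = -0.1748

rotate P by −φ1: (-0.0133, -0.0883, -0.4030)
  e−x'=0.2033;  (l²−L²−(e−x')²−y'²−z²)/2L = 0.0532
  θ1 = atan2(B,A) + arccos(C/0.4514) = 0.3491
φ2=120.0° → target in arm frame (-0.0698, 0.0557)
  A cos θ + B sin θ = C:  0.2598·cos θ + -0.4030·sin θ = -0.0184
  θ2 = atan2(B,A) + arccos(C/0.4795) = 0.6110
arm 3 (φ=240.0°): x'=0.0831, y'=0.0326
  A=0.1069, B=-0.4030, C=(l²−L²−A²−y'²−z²)/(2L)=0.1753
  γ=atan2(-0.4030,0.1069)=-1.3116;  ψ=arccos(0.4206)=1.1367;  θ3=γ+ψ≈-0.1748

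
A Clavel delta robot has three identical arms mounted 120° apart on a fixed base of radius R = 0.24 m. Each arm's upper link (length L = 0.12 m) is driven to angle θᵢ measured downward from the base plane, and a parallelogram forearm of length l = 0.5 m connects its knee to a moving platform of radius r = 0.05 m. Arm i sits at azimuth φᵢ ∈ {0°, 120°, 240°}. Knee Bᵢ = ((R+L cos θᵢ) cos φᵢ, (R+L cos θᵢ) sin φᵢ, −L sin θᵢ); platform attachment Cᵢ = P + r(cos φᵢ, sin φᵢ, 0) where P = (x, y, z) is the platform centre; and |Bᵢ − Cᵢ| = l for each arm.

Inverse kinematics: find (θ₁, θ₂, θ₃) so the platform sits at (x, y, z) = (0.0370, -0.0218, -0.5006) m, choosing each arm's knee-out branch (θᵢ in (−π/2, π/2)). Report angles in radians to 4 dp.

arm 1 (φ=0.0°): x'=0.0370, y'=-0.0218
  A=0.1530, B=-0.5006, C=(l²−L²−A²−y'²−z²)/(2L)=-0.1620
  √(A²+B²)=0.5235;  θ1 = -1.2742+1.8855 ≈ 0.6113
arm 2 (φ=120.0°): x'=-0.0374, y'=-0.0211
  e−x'=0.2274;  (l²−L²−(e−x')²−y'²−z²)/2L = -0.2798
  √(A²+B²)=0.5498;  θ2 = -1.1444+2.1047 ≈ 0.9602
φ3=240.0° → target in arm frame (0.0004, 0.0429)
  e−x'=0.1896;  (l²−L²−(e−x')²−y'²−z²)/2L = -0.2200
  √(A²+B²)=0.5353;  θ3 = -1.2087+1.9943 ≈ 0.7856

θ₁ = 0.6113, θ₂ = 0.9602, θ₃ = 0.7856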